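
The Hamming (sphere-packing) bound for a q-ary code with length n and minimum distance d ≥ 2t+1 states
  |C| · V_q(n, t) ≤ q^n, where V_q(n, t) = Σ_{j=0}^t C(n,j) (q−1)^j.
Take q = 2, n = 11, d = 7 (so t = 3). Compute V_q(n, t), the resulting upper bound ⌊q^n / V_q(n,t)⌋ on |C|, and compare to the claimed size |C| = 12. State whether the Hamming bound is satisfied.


V_q(n, t) = 232, q^n = 2048, Hamming bound = 8, |C| = 12 > bound (violated).

Step 1: Compute V_q(n, t) = Σ_{j=0}^3 C(n, j) (q−1)^j.
  j = 0: C(11,0)·(1)^0 = 1·1 = 1.
  j = 1: C(11,1)·(1)^1 = 11·1 = 11.
  j = 2: C(11,2)·(1)^2 = 55·1 = 55.
  j = 3: C(11,3)·(1)^3 = 165·1 = 165.
  V_q(n, t) = 1 + 11 + 55 + 165 = 232.
Step 2: q^n = 2^11 = 2048.
Step 3: Hamming bound ⌊q^n / V_q(n,t)⌋ = ⌊2048/232⌋ = 8.
Step 4: Compare |C| = 12 to 8: violated.
The claimed |C| lies above the Hamming bound, so no 2-ary code of length 11 with d ≥ 7 can have 12 codewords.


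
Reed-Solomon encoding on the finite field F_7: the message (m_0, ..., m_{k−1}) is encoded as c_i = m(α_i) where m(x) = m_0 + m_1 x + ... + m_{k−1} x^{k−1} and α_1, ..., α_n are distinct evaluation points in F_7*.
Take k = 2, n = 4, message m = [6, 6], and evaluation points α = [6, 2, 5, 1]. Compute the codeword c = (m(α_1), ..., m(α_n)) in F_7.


c = [0, 4, 1, 5]

Message polynomial: m(x) = 6 + 6·x (mod 7).
For each evaluation point α_i, compute m(α_i) mod 7:
  α_1 = 6: Horner steps 6 → 0, so m(6) = 0.
  α_2 = 2: Horner steps 6 → 4, so m(2) = 4.
  α_3 = 5: Horner steps 6 → 1, so m(5) = 1.
  α_4 = 1: Horner steps 6 → 5, so m(1) = 5.
Codeword c = [0, 4, 1, 5] ∈ F_7^4.


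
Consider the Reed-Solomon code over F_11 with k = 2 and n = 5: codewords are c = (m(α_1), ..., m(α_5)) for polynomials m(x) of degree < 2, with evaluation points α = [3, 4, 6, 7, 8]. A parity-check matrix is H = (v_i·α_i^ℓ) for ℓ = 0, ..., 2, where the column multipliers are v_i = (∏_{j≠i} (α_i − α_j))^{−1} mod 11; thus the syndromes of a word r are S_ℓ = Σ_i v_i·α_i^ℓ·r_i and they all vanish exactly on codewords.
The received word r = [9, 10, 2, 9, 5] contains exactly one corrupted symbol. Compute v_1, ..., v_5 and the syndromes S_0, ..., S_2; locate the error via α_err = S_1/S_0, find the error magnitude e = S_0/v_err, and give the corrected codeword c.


S = (10, 8, 2), error at position 1, error magnitude e = 6, c = [3, 10, 2, 9, 5].

Step 1: column multipliers v_i = (∏_{j≠i}(α_i − α_j))^{−1} mod 11.
  i = 1 (α = 3): (3−4)(3−6)(3−7)(3−8) = (−1)·(−3)·(−4)·(−5) = 60 ≡ 5, so v_1 = 5^{−1} = 9 (mod 11).
  i = 2 (α = 4): (4−3)(4−6)(4−7)(4−8) = 1·(−2)·(−3)·(−4) = −24 ≡ 9, so v_2 = 9^{−1} = 5 (mod 11).
  i = 3 (α = 6): (6−3)(6−4)(6−7)(6−8) = 3·2·(−1)·(−2) = 12 ≡ 1, so v_3 = 1^{−1} = 1 (mod 11).
  i = 4 (α = 7): (7−3)(7−4)(7−6)(7−8) = 4·3·1·(−1) = −12 ≡ 10, so v_4 = 10^{−1} = 10 (mod 11).
  i = 5 (α = 8): (8−3)(8−4)(8−6)(8−7) = 5·4·2·1 = 40 ≡ 7, so v_5 = 7^{−1} = 8 (mod 11).
  v = [9, 5, 1, 10, 8].
Step 2: syndromes of r = [9, 10, 2, 9, 5] (all sums mod 11).
  S_0 = Σ v_i r_i = 9·9 + 5·10 + 1·2 + 10·9 + 8·5 = 263 ≡ 10.
  S_1 = Σ v_i α_i r_i = 9·3·9 + 5·4·10 + 1·6·2 + 10·7·9 + 8·8·5 = 1405 ≡ 8.
  α_i^2 mod 11 = [9, 5, 3, 5, 9].
  S_2 = Σ v_i α_i^2 r_i = 9·9·9 + 5·5·10 + 1·3·2 + 10·5·9 + 8·9·5 = 1795 ≡ 2.
  S = (10, 8, 2) ≠ 0, so r is not a codeword (an error is present).
Step 3: locate the error. For a single error e at position i, S_ℓ = v_i·e·α_i^ℓ, so α_err = S_1/S_0.
  S_0^{−1} = 10^{−1} = 10 (mod 11), so α_err = 8·10 = 80 ≡ 3 = α_1. Error position i = 1.
  Consistency check: S_2/S_1 = 2·7 = 14 ≡ 3 = α_err ✓ (single-error assumption holds).
Step 4: error magnitude e = S_0/v_1 = S_0·∏_{j≠1}(α_1 − α_j) = 10·5 = 50 ≡ 6 (mod 11).
Step 5: correct position 1: c_1 = r_1 − e = 9 − 6 ≡ 3 (mod 11). Hence c = [3, 10, 2, 9, 5].
  Check: interpolating c through the α_i gives m(x) = 4 + 7·x (degree < 2) with m(α_i) = c_i for every i, so c is indeed a codeword.


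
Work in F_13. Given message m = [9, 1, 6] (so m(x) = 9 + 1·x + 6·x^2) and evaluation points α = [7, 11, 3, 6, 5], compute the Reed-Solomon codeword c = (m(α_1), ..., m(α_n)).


c = [11, 5, 1, 10, 8]

Message polynomial: m(x) = 9 + 1·x + 6·x^2 (mod 13).
For each evaluation point α_i, compute m(α_i) mod 13:
  α_1 = 7: Horner steps 6 → 4 → 11, so m(7) = 11.
  α_2 = 11: Horner steps 6 → 2 → 5, so m(11) = 5.
  α_3 = 3: Horner steps 6 → 6 → 1, so m(3) = 1.
  α_4 = 6: Horner steps 6 → 11 → 10, so m(6) = 10.
  α_5 = 5: Horner steps 6 → 5 → 8, so m(5) = 8.
Codeword c = [11, 5, 1, 10, 8] ∈ F_13^5.


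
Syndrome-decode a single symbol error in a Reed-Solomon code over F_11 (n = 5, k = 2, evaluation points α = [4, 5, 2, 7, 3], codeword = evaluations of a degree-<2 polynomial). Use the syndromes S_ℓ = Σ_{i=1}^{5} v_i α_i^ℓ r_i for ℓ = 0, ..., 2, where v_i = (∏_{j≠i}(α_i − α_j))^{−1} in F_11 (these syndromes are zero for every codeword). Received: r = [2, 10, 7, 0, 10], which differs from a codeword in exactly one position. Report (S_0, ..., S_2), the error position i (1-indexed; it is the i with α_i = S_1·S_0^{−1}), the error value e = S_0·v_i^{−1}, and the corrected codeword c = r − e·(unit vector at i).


S = (6, 8, 7), error at position 2, error magnitude e = 5, c = [2, 5, 7, 0, 10].

Step 1: column multipliers v_i = (∏_{j≠i}(α_i − α_j))^{−1} mod 11.
  i = 1 (α = 4): (4−5)(4−2)(4−7)(4−3) = (−1)·2·(−3)·1 = 6 ≡ 6, so v_1 = 6^{−1} = 2 (mod 11).
  i = 2 (α = 5): (5−4)(5−2)(5−7)(5−3) = 1·3·(−2)·2 = −12 ≡ 10, so v_2 = 10^{−1} = 10 (mod 11).
  i = 3 (α = 2): (2−4)(2−5)(2−7)(2−3) = (−2)·(−3)·(−5)·(−1) = 30 ≡ 8, so v_3 = 8^{−1} = 7 (mod 11).
  i = 4 (α = 7): (7−4)(7−5)(7−2)(7−3) = 3·2·5·4 = 120 ≡ 10, so v_4 = 10^{−1} = 10 (mod 11).
  i = 5 (α = 3): (3−4)(3−5)(3−2)(3−7) = (−1)·(−2)·1·(−4) = −8 ≡ 3, so v_5 = 3^{−1} = 4 (mod 11).
  v = [2, 10, 7, 10, 4].
Step 2: syndromes of r = [2, 10, 7, 0, 10] (all sums mod 11).
  S_0 = Σ v_i r_i = 2·2 + 10·10 + 7·7 + 10·0 + 4·10 = 193 ≡ 6.
  S_1 = Σ v_i α_i r_i = 2·4·2 + 10·5·10 + 7·2·7 + 10·7·0 + 4·3·10 = 734 ≡ 8.
  α_i^2 mod 11 = [5, 3, 4, 5, 9].
  S_2 = Σ v_i α_i^2 r_i = 2·5·2 + 10·3·10 + 7·4·7 + 10·5·0 + 4·9·10 = 876 ≡ 7.
  S = (6, 8, 7) ≠ 0, so r is not a codeword (an error is present).
Step 3: locate the error. For a single error e at position i, S_ℓ = v_i·e·α_i^ℓ, so α_err = S_1/S_0.
  S_0^{−1} = 6^{−1} = 2 (mod 11), so α_err = 8·2 = 16 ≡ 5 = α_2. Error position i = 2.
  Consistency check: S_2/S_1 = 7·7 = 49 ≡ 5 = α_err ✓ (single-error assumption holds).
Step 4: error magnitude e = S_0/v_2 = S_0·∏_{j≠2}(α_2 − α_j) = 6·10 = 60 ≡ 5 (mod 11).
Step 5: correct position 2: c_2 = r_2 − e = 10 − 5 ≡ 5 (mod 11). Hence c = [2, 5, 7, 0, 10].
  Check: interpolating c through the α_i gives m(x) = 1 + 3·x (degree < 2) with m(α_i) = c_i for every i, so c is indeed a codeword.


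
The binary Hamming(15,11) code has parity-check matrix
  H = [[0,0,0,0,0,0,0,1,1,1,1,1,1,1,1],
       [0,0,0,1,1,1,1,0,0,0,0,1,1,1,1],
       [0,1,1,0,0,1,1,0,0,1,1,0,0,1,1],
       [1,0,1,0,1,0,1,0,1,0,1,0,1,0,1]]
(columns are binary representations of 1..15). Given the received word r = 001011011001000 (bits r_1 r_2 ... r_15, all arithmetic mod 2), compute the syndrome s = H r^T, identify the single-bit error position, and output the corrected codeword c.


s = (1, 1, 0, 1)^T, error position = 13, corrected codeword c = 001011011001100

Compute s = H r^T mod 2 one row at a time:
  s_1 = 1 + 1 + 0 + 0 + 1 + 0 + 0 + 0 = 3 ≡ 1 (mod 2).
  s_2 = 0 + 1 + 1 + 0 + 1 + 0 + 0 + 0 = 3 ≡ 1 (mod 2).
  s_3 = 0 + 1 + 1 + 0 + 0 + 0 + 0 + 0 = 2 ≡ 0 (mod 2).
  s_4 = 0 + 1 + 1 + 0 + 1 + 0 + 0 + 0 = 3 ≡ 1 (mod 2).
s = (1, 1, 0, 1)^T — this equals column 13 of H (binary 1101), so error is at position 13.
Correct: flip bit 13 of r = 001011011001000 to get c = 001011011001100.


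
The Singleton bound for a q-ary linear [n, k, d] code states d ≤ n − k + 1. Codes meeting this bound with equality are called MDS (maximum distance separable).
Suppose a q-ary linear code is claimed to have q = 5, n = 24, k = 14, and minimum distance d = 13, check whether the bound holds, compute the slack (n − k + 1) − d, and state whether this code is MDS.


Singleton RHS = n − k + 1 = 11, slack = -2, bound violated (no such code; not MDS).

Singleton bound: d ≤ n − k + 1.
Here n = 24, k = 14, so n − k + 1 = 11.
Given d = 13, check d ≤ 11: NO.
Slack = (n − k + 1) − d = -2.
The slack is negative: d = 13 exceeds n − k + 1 = 11 by 2, so the Singleton bound is violated and no linear [24, 14, 13]_5 code can exist. In particular it is not MDS (MDS requires d = n − k + 1 exactly).
Description: the claimed parameters are [24, 14, 13]_5; such a code would be impossible (violates the Singleton bound).


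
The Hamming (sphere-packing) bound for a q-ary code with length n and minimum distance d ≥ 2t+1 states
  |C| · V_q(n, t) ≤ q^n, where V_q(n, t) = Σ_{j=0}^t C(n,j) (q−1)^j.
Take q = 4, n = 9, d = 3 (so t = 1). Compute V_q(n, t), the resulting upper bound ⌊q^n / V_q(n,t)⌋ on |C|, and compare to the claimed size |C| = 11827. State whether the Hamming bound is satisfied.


V_q(n, t) = 28, q^n = 262144, Hamming bound = 9362, |C| = 11827 > bound (violated).

Step 1: Compute V_q(n, t) = Σ_{j=0}^1 C(n, j) (q−1)^j.
  j = 0: C(9,0)·(3)^0 = 1·1 = 1.
  j = 1: C(9,1)·(3)^1 = 9·3 = 27.
  V_q(n, t) = 1 + 27 = 28.
Step 2: q^n = 4^9 = 262144.
Step 3: Hamming bound ⌊q^n / V_q(n,t)⌋ = ⌊262144/28⌋ = 9362.
Step 4: Compare |C| = 11827 to 9362: violated.
The claimed |C| lies above the Hamming bound, so no 4-ary code of length 9 with d ≥ 3 can have 11827 codewords.


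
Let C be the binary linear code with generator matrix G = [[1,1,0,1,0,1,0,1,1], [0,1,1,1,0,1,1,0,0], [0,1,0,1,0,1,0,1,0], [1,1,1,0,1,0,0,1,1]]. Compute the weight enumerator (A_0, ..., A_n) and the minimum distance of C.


Weight distribution: A_0 = 1, A_2 = 1, A_3 = 2, A_4 = 3, A_5 = 4, A_6 = 3, A_7 = 2. Minimum distance d = 2.

Enumerate all 2^4 = 16 messages m ∈ F_2^4.
For each, compute codeword c = mG in F_2^9, then tally its weight.
  m = 0000 → c = 000000000, weight = 0.
  m = 1000 → c = 110101011, weight = 6.
  m = 0100 → c = 011101100, weight = 5.
  m = 1100 → c = 101000111, weight = 5.
  m = 0010 → c = 010101010, weight = 4.
  m = 1010 → c = 100000001, weight = 2.
  m = 0110 → c = 001000110, weight = 3.
  m = 1110 → c = 111101101, weight = 7.
  m = 0001 → c = 111010011, weight = 6.
  m = 1001 → c = 001111000, weight = 4.
  m = 0101 → c = 100111111, weight = 7.
  m = 1101 → c = 010010100, weight = 3.
  m = 0011 → c = 101111001, weight = 6.
  m = 1011 → c = 011010010, weight = 4.
  m = 0111 → c = 110010101, weight = 5.
  m = 1111 → c = 000111110, weight = 5.
Tally weights:
  weight 0: 1 codewords.
  weight 2: 1 codewords.
  weight 3: 2 codewords.
  weight 4: 3 codewords.
  weight 5: 4 codewords.
  weight 6: 3 codewords.
  weight 7: 2 codewords.
Minimum distance d = smallest w > 0 with A_w > 0 = 2.
Sanity: Σ A_w = 16 = 2^4 = 16 ✓.


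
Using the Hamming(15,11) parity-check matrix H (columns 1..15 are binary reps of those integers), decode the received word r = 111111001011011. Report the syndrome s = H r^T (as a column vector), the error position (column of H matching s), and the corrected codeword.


s = (1, 0, 0, 0)^T, error position = 8, corrected codeword c = 111111011011011

Compute s = H r^T mod 2 one row at a time:
  s_1 = 0 + 1 + 0 + 1 + 1 + 0 + 1 + 1 = 5 ≡ 1 (mod 2).
  s_2 = 1 + 1 + 1 + 0 + 1 + 0 + 1 + 1 = 6 ≡ 0 (mod 2).
  s_3 = 1 + 1 + 1 + 0 + 0 + 1 + 1 + 1 = 6 ≡ 0 (mod 2).
  s_4 = 1 + 1 + 1 + 0 + 1 + 1 + 0 + 1 = 6 ≡ 0 (mod 2).
s = (1, 0, 0, 0)^T — this equals column 8 of H (binary 1000), so error is at position 8.
Correct: flip bit 8 of r = 111111001011011 to get c = 111111011011011.


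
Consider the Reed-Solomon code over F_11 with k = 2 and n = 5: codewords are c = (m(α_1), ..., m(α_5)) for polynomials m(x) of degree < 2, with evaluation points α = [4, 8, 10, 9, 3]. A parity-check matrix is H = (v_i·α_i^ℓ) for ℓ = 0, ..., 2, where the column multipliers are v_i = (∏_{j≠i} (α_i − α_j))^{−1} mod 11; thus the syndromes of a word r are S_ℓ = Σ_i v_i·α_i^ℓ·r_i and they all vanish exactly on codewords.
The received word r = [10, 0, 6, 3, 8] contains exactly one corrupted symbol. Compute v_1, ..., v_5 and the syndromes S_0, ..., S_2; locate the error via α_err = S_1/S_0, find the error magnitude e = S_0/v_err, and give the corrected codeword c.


S = (1, 3, 9), error at position 5, error magnitude e = 1, c = [10, 0, 6, 3, 7].

Step 1: column multipliers v_i = (∏_{j≠i}(α_i − α_j))^{−1} mod 11.
  i = 1 (α = 4): (4−8)(4−10)(4−9)(4−3) = (−4)·(−6)·(−5)·1 = −120 ≡ 1, so v_1 = 1^{−1} = 1 (mod 11).
  i = 2 (α = 8): (8−4)(8−10)(8−9)(8−3) = 4·(−2)·(−1)·5 = 40 ≡ 7, so v_2 = 7^{−1} = 8 (mod 11).
  i = 3 (α = 10): (10−4)(10−8)(10−9)(10−3) = 6·2·1·7 = 84 ≡ 7, so v_3 = 7^{−1} = 8 (mod 11).
  i = 4 (α = 9): (9−4)(9−8)(9−10)(9−3) = 5·1·(−1)·6 = −30 ≡ 3, so v_4 = 3^{−1} = 4 (mod 11).
  i = 5 (α = 3): (3−4)(3−8)(3−10)(3−9) = (−1)·(−5)·(−7)·(−6) = 210 ≡ 1, so v_5 = 1^{−1} = 1 (mod 11).
  v = [1, 8, 8, 4, 1].
Step 2: syndromes of r = [10, 0, 6, 3, 8] (all sums mod 11).
  S_0 = Σ v_i r_i = 1·10 + 8·0 + 8·6 + 4·3 + 1·8 = 78 ≡ 1.
  S_1 = Σ v_i α_i r_i = 1·4·10 + 8·8·0 + 8·10·6 + 4·9·3 + 1·3·8 = 652 ≡ 3.
  α_i^2 mod 11 = [5, 9, 1, 4, 9].
  S_2 = Σ v_i α_i^2 r_i = 1·5·10 + 8·9·0 + 8·1·6 + 4·4·3 + 1·9·8 = 218 ≡ 9.
  S = (1, 3, 9) ≠ 0, so r is not a codeword (an error is present).
Step 3: locate the error. For a single error e at position i, S_ℓ = v_i·e·α_i^ℓ, so α_err = S_1/S_0.
  S_0^{−1} = 1^{−1} = 1 (mod 11), so α_err = 3·1 = 3 ≡ 3 = α_5. Error position i = 5.
  Consistency check: S_2/S_1 = 9·4 = 36 ≡ 3 = α_err ✓ (single-error assumption holds).
Step 4: error magnitude e = S_0/v_5 = S_0·∏_{j≠5}(α_5 − α_j) = 1·1 = 1 ≡ 1 (mod 11).
Step 5: correct position 5: c_5 = r_5 − e = 8 − 1 ≡ 7 (mod 11). Hence c = [10, 0, 6, 3, 7].
  Check: interpolating c through the α_i gives m(x) = 9 + 3·x (degree < 2) with m(α_i) = c_i for every i, so c is indeed a codeword.


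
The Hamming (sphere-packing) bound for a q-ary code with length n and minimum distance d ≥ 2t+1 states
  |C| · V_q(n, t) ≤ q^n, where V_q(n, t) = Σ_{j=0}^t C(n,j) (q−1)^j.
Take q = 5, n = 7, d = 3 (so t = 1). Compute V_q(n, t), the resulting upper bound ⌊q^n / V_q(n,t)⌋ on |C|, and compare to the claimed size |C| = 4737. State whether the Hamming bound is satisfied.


V_q(n, t) = 29, q^n = 78125, Hamming bound = 2693, |C| = 4737 > bound (violated).

Step 1: Compute V_q(n, t) = Σ_{j=0}^1 C(n, j) (q−1)^j.
  j = 0: C(7,0)·(4)^0 = 1·1 = 1.
  j = 1: C(7,1)·(4)^1 = 7·4 = 28.
  V_q(n, t) = 1 + 28 = 29.
Step 2: q^n = 5^7 = 78125.
Step 3: Hamming bound ⌊q^n / V_q(n,t)⌋ = ⌊78125/29⌋ = 2693.
Step 4: Compare |C| = 4737 to 2693: violated.
The claimed |C| lies above the Hamming bound, so no 5-ary code of length 7 with d ≥ 3 can have 4737 codewords.


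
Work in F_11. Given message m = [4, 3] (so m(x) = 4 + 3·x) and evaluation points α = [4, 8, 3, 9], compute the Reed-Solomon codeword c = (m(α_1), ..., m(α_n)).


c = [5, 6, 2, 9]

Message polynomial: m(x) = 4 + 3·x (mod 11).
For each evaluation point α_i, compute m(α_i) mod 11:
  α_1 = 4: Horner steps 3 → 5, so m(4) = 5.
  α_2 = 8: Horner steps 3 → 6, so m(8) = 6.
  α_3 = 3: Horner steps 3 → 2, so m(3) = 2.
  α_4 = 9: Horner steps 3 → 9, so m(9) = 9.
Codeword c = [5, 6, 2, 9] ∈ F_11^4.


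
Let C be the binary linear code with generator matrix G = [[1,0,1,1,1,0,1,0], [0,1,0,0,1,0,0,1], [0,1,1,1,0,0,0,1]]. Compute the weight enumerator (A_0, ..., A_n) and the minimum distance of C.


Weight distribution: A_0 = 1, A_2 = 1, A_3 = 2, A_4 = 1, A_5 = 2, A_6 = 1. Minimum distance d = 2.

Enumerate all 2^3 = 8 messages m ∈ F_2^3.
For each, compute codeword c = mG in F_2^8, then tally its weight.
  m = 000 → c = 00000000, weight = 0.
  m = 100 → c = 10111010, weight = 5.
  m = 010 → c = 01001001, weight = 3.
  m = 110 → c = 11110011, weight = 6.
  m = 001 → c = 01110001, weight = 4.
  m = 101 → c = 11001011, weight = 5.
  m = 011 → c = 00111000, weight = 3.
  m = 111 → c = 10000010, weight = 2.
Tally weights:
  weight 0: 1 codewords.
  weight 2: 1 codewords.
  weight 3: 2 codewords.
  weight 4: 1 codewords.
  weight 5: 2 codewords.
  weight 6: 1 codewords.
Minimum distance d = smallest w > 0 with A_w > 0 = 2.
Sanity: Σ A_w = 8 = 2^3 = 8 ✓.


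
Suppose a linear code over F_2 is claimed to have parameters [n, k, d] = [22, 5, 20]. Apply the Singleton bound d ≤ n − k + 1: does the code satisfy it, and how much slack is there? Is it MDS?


Singleton RHS = n − k + 1 = 18, slack = -2, bound violated (no such code; not MDS).

Singleton bound: d ≤ n − k + 1.
Here n = 22, k = 5, so n − k + 1 = 18.
Given d = 20, check d ≤ 18: NO.
Slack = (n − k + 1) − d = -2.
The slack is negative: d = 20 exceeds n − k + 1 = 18 by 2, so the Singleton bound is violated and no linear [22, 5, 20]_2 code can exist. In particular it is not MDS (MDS requires d = n − k + 1 exactly).
Description: the claimed parameters are [22, 5, 20]_2; such a code would be impossible (violates the Singleton bound).


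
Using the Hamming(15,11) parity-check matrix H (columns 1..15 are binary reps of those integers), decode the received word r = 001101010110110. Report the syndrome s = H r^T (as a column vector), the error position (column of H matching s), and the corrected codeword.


s = (1, 0, 1, 1)^T, error position = 11, corrected codeword c = 001101010100110

Compute s = H r^T mod 2 one row at a time:
  s_1 = 1 + 0 + 1 + 1 + 0 + 1 + 1 + 0 = 5 ≡ 1 (mod 2).
  s_2 = 1 + 0 + 1 + 0 + 0 + 1 + 1 + 0 = 4 ≡ 0 (mod 2).
  s_3 = 0 + 1 + 1 + 0 + 1 + 1 + 1 + 0 = 5 ≡ 1 (mod 2).
  s_4 = 0 + 1 + 0 + 0 + 0 + 1 + 1 + 0 = 3 ≡ 1 (mod 2).
s = (1, 0, 1, 1)^T — this equals column 11 of H (binary 1011), so error is at position 11.
Correct: flip bit 11 of r = 001101010110110 to get c = 001101010100110.


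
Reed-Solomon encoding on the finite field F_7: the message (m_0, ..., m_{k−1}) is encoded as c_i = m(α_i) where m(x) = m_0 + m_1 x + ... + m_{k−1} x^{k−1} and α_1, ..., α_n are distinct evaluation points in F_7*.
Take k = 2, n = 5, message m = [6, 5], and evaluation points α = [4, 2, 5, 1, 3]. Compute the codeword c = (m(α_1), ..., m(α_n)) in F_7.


c = [5, 2, 3, 4, 0]

Message polynomial: m(x) = 6 + 5·x (mod 7).
For each evaluation point α_i, compute m(α_i) mod 7:
  α_1 = 4: Horner steps 5 → 5, so m(4) = 5.
  α_2 = 2: Horner steps 5 → 2, so m(2) = 2.
  α_3 = 5: Horner steps 5 → 3, so m(5) = 3.
  α_4 = 1: Horner steps 5 → 4, so m(1) = 4.
  α_5 = 3: Horner steps 5 → 0, so m(3) = 0.
Codeword c = [5, 2, 3, 4, 0] ∈ F_7^5.


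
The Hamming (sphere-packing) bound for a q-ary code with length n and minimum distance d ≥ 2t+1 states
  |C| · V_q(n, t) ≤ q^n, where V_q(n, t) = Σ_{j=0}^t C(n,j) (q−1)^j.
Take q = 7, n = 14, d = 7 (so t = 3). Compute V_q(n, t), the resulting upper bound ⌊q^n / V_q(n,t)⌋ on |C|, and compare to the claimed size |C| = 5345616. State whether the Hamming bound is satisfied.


V_q(n, t) = 81985, q^n = 678223072849, Hamming bound = 8272526, |C| = 5345616 ≤ bound (satisfied).

Step 1: Compute V_q(n, t) = Σ_{j=0}^3 C(n, j) (q−1)^j.
  j = 0: C(14,0)·(6)^0 = 1·1 = 1.
  j = 1: C(14,1)·(6)^1 = 14·6 = 84.
  j = 2: C(14,2)·(6)^2 = 91·36 = 3276.
  j = 3: C(14,3)·(6)^3 = 364·216 = 78624.
  V_q(n, t) = 1 + 84 + 3276 + 78624 = 81985.
Step 2: q^n = 7^14 = 678223072849.
Step 3: Hamming bound ⌊q^n / V_q(n,t)⌋ = ⌊678223072849/81985⌋ = 8272526.
Step 4: Compare |C| = 5345616 to 8272526: satisfied.
The claimed |C| lies below the Hamming bound.


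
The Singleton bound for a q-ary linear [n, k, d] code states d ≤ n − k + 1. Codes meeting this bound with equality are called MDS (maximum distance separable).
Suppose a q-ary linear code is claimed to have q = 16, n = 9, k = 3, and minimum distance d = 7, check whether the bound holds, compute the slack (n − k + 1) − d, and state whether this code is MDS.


Singleton RHS = n − k + 1 = 7, slack = 0, bound satisfied, MDS.

Singleton bound: d ≤ n − k + 1.
Here n = 9, k = 3, so n − k + 1 = 7.
Given d = 7, check d ≤ 7: YES.
Slack = (n − k + 1) − d = 0.
The code is MDS (slack = 0).
Description: the claimed parameters are [9, 3, 7]_16; such a code would be MDS (meets Singleton bound).


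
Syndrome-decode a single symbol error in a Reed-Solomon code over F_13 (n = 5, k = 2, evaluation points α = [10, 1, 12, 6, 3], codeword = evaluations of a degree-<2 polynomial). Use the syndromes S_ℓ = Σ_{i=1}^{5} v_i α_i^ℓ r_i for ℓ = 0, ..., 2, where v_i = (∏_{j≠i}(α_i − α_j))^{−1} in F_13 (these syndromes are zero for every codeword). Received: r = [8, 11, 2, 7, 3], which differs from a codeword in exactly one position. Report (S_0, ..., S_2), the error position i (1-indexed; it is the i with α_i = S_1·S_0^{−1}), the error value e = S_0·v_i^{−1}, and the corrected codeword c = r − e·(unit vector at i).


S = (1, 1, 1), error at position 2, error magnitude e = 2, c = [8, 9, 2, 7, 3].

Step 1: column multipliers v_i = (∏_{j≠i}(α_i − α_j))^{−1} mod 13.
  i = 1 (α = 10): (10−1)(10−12)(10−6)(10−3) = 9·(−2)·4·7 = −504 ≡ 3, so v_1 = 3^{−1} = 9 (mod 13).
  i = 2 (α = 1): (1−10)(1−12)(1−6)(1−3) = (−9)·(−11)·(−5)·(−2) = 990 ≡ 2, so v_2 = 2^{−1} = 7 (mod 13).
  i = 3 (α = 12): (12−10)(12−1)(12−6)(12−3) = 2·11·6·9 = 1188 ≡ 5, so v_3 = 5^{−1} = 8 (mod 13).
  i = 4 (α = 6): (6−10)(6−1)(6−12)(6−3) = (−4)·5·(−6)·3 = 360 ≡ 9, so v_4 = 9^{−1} = 3 (mod 13).
  i = 5 (α = 3): (3−10)(3−1)(3−12)(3−6) = (−7)·2·(−9)·(−3) = −378 ≡ 12, so v_5 = 12^{−1} = 12 (mod 13).
  v = [9, 7, 8, 3, 12].
Step 2: syndromes of r = [8, 11, 2, 7, 3] (all sums mod 13).
  S_0 = Σ v_i r_i = 9·8 + 7·11 + 8·2 + 3·7 + 12·3 = 222 ≡ 1.
  S_1 = Σ v_i α_i r_i = 9·10·8 + 7·1·11 + 8·12·2 + 3·6·7 + 12·3·3 = 1223 ≡ 1.
  α_i^2 mod 13 = [9, 1, 1, 10, 9].
  S_2 = Σ v_i α_i^2 r_i = 9·9·8 + 7·1·11 + 8·1·2 + 3·10·7 + 12·9·3 = 1275 ≡ 1.
  S = (1, 1, 1) ≠ 0, so r is not a codeword (an error is present).
Step 3: locate the error. For a single error e at position i, S_ℓ = v_i·e·α_i^ℓ, so α_err = S_1/S_0.
  S_0^{−1} = 1^{−1} = 1 (mod 13), so α_err = 1·1 = 1 ≡ 1 = α_2. Error position i = 2.
  Consistency check: S_2/S_1 = 1·1 = 1 ≡ 1 = α_err ✓ (single-error assumption holds).
Step 4: error magnitude e = S_0/v_2 = S_0·∏_{j≠2}(α_2 − α_j) = 1·2 = 2 ≡ 2 (mod 13).
Step 5: correct position 2: c_2 = r_2 − e = 11 − 2 ≡ 9 (mod 13). Hence c = [8, 9, 2, 7, 3].
  Check: interpolating c through the α_i gives m(x) = 12 + 10·x (degree < 2) with m(α_i) = c_i for every i, so c is indeed a codeword.


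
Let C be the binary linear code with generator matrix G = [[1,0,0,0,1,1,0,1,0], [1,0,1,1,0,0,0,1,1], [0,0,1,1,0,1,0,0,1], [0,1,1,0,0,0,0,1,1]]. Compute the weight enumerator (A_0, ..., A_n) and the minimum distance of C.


Weight distribution: A_0 = 1, A_1 = 1, A_3 = 2, A_4 = 5, A_5 = 5, A_6 = 2. Minimum distance d = 1.

Enumerate all 2^4 = 16 messages m ∈ F_2^4.
For each, compute codeword c = mG in F_2^9, then tally its weight.
  m = 0000 → c = 000000000, weight = 0.
  m = 1000 → c = 100011010, weight = 4.
  m = 0100 → c = 101100011, weight = 5.
  m = 1100 → c = 001111001, weight = 5.
  m = 0010 → c = 001101001, weight = 4.
  m = 1010 → c = 101110011, weight = 6.
  m = 0110 → c = 100001010, weight = 3.
  m = 1110 → c = 000010000, weight = 1.
  m = 0001 → c = 011000011, weight = 4.
  m = 1001 → c = 111011001, weight = 6.
  m = 0101 → c = 110100000, weight = 3.
  m = 1101 → c = 010111010, weight = 5.
  m = 0011 → c = 010101010, weight = 4.
  m = 1011 → c = 110110000, weight = 4.
  m = 0111 → c = 111001001, weight = 5.
  m = 1111 → c = 011010011, weight = 5.
Tally weights:
  weight 0: 1 codewords.
  weight 1: 1 codewords.
  weight 3: 2 codewords.
  weight 4: 5 codewords.
  weight 5: 5 codewords.
  weight 6: 2 codewords.
Minimum distance d = smallest w > 0 with A_w > 0 = 1.
Sanity: Σ A_w = 16 = 2^4 = 16 ✓.


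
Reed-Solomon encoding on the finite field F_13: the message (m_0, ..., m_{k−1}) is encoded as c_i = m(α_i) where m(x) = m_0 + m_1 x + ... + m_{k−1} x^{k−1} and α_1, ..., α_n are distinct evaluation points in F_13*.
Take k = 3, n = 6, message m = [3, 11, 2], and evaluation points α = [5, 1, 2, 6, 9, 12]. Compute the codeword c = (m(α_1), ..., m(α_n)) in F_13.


c = [4, 3, 7, 11, 4, 7]

Message polynomial: m(x) = 3 + 11·x + 2·x^2 (mod 13).
For each evaluation point α_i, compute m(α_i) mod 13:
  α_1 = 5: Horner steps 2 → 8 → 4, so m(5) = 4.
  α_2 = 1: Horner steps 2 → 0 → 3, so m(1) = 3.
  α_3 = 2: Horner steps 2 → 2 → 7, so m(2) = 7.
  α_4 = 6: Horner steps 2 → 10 → 11, so m(6) = 11.
  α_5 = 9: Horner steps 2 → 3 → 4, so m(9) = 4.
  α_6 = 12: Horner steps 2 → 9 → 7, so m(12) = 7.
Codeword c = [4, 3, 7, 11, 4, 7] ∈ F_13^6.


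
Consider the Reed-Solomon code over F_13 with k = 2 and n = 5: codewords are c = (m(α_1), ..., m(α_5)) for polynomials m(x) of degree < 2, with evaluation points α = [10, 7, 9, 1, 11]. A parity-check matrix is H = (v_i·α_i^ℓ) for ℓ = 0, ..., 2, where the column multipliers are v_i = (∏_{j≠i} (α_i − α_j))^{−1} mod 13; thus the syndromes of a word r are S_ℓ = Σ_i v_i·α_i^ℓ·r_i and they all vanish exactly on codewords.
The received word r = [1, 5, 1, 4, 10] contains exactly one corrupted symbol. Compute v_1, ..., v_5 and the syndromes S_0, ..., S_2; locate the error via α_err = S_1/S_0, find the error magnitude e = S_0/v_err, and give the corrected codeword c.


S = (11, 6, 8), error at position 1, error magnitude e = 2, c = [12, 5, 1, 4, 10].

Step 1: column multipliers v_i = (∏_{j≠i}(α_i − α_j))^{−1} mod 13.
  i = 1 (α = 10): (10−7)(10−9)(10−1)(10−11) = 3·1·9·(−1) = −27 ≡ 12, so v_1 = 12^{−1} = 12 (mod 13).
  i = 2 (α = 7): (7−10)(7−9)(7−1)(7−11) = (−3)·(−2)·6·(−4) = −144 ≡ 12, so v_2 = 12^{−1} = 12 (mod 13).
  i = 3 (α = 9): (9−10)(9−7)(9−1)(9−11) = (−1)·2·8·(−2) = 32 ≡ 6, so v_3 = 6^{−1} = 11 (mod 13).
  i = 4 (α = 1): (1−10)(1−7)(1−9)(1−11) = (−9)·(−6)·(−8)·(−10) = 4320 ≡ 4, so v_4 = 4^{−1} = 10 (mod 13).
  i = 5 (α = 11): (11−10)(11−7)(11−9)(11−1) = 1·4·2·10 = 80 ≡ 2, so v_5 = 2^{−1} = 7 (mod 13).
  v = [12, 12, 11, 10, 7].
Step 2: syndromes of r = [1, 5, 1, 4, 10] (all sums mod 13).
  S_0 = Σ v_i r_i = 12·1 + 12·5 + 11·1 + 10·4 + 7·10 = 193 ≡ 11.
  S_1 = Σ v_i α_i r_i = 12·10·1 + 12·7·5 + 11·9·1 + 10·1·4 + 7·11·10 = 1449 ≡ 6.
  α_i^2 mod 13 = [9, 10, 3, 1, 4].
  S_2 = Σ v_i α_i^2 r_i = 12·9·1 + 12·10·5 + 11·3·1 + 10·1·4 + 7·4·10 = 1061 ≡ 8.
  S = (11, 6, 8) ≠ 0, so r is not a codeword (an error is present).
Step 3: locate the error. For a single error e at position i, S_ℓ = v_i·e·α_i^ℓ, so α_err = S_1/S_0.
  S_0^{−1} = 11^{−1} = 6 (mod 13), so α_err = 6·6 = 36 ≡ 10 = α_1. Error position i = 1.
  Consistency check: S_2/S_1 = 8·11 = 88 ≡ 10 = α_err ✓ (single-error assumption holds).
Step 4: error magnitude e = S_0/v_1 = S_0·∏_{j≠1}(α_1 − α_j) = 11·12 = 132 ≡ 2 (mod 13).
Step 5: correct position 1: c_1 = r_1 − e = 1 − 2 ≡ 12 (mod 13). Hence c = [12, 5, 1, 4, 10].
  Check: interpolating c through the α_i gives m(x) = 6 + 11·x (degree < 2) with m(α_i) = c_i for every i, so c is indeed a codeword.


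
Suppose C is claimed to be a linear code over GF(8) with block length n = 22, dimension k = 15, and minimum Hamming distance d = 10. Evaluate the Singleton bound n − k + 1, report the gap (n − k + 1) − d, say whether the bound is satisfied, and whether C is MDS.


Singleton RHS = n − k + 1 = 8, slack = -2, bound violated (no such code; not MDS).

Singleton bound: d ≤ n − k + 1.
Here n = 22, k = 15, so n − k + 1 = 8.
Given d = 10, check d ≤ 8: NO.
Slack = (n − k + 1) − d = -2.
The slack is negative: d = 10 exceeds n − k + 1 = 8 by 2, so the Singleton bound is violated and no linear [22, 15, 10]_8 code can exist. In particular it is not MDS (MDS requires d = n − k + 1 exactly).
Description: the claimed parameters are [22, 15, 10]_8; such a code would be impossible (violates the Singleton bound).


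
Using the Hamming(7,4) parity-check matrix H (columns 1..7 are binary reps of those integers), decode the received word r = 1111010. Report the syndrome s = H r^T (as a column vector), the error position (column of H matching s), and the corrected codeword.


s = (0, 1, 0)^T, error position = 2, corrected codeword c = 1011010

Compute s = H r^T mod 2 one row at a time:
  s_1 = 1 + 0 + 1 + 0 = 2 ≡ 0 (mod 2).
  s_2 = 1 + 1 + 1 + 0 = 3 ≡ 1 (mod 2).
  s_3 = 1 + 1 + 0 + 0 = 2 ≡ 0 (mod 2).
s = (0, 1, 0)^T — this equals column 2 of H (binary 010), so error is at position 2.
Correct: flip bit 2 of r = 1111010 to get c = 1011010.


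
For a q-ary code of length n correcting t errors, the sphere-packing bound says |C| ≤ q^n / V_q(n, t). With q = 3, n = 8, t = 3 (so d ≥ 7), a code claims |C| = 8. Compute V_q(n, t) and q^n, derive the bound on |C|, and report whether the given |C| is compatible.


V_q(n, t) = 577, q^n = 6561, Hamming bound = 11, |C| = 8 ≤ bound (satisfied).

Step 1: Compute V_q(n, t) = Σ_{j=0}^3 C(n, j) (q−1)^j.
  j = 0: C(8,0)·(2)^0 = 1·1 = 1.
  j = 1: C(8,1)·(2)^1 = 8·2 = 16.
  j = 2: C(8,2)·(2)^2 = 28·4 = 112.
  j = 3: C(8,3)·(2)^3 = 56·8 = 448.
  V_q(n, t) = 1 + 16 + 112 + 448 = 577.
Step 2: q^n = 3^8 = 6561.
Step 3: Hamming bound ⌊q^n / V_q(n,t)⌋ = ⌊6561/577⌋ = 11.
Step 4: Compare |C| = 8 to 11: satisfied.
The claimed |C| lies below the Hamming bound.


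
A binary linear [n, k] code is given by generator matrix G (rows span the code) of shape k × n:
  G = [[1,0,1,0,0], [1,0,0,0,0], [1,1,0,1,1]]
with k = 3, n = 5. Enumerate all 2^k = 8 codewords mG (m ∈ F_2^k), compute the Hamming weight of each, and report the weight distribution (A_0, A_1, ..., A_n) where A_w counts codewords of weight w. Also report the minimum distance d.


Weight distribution: A_0 = 1, A_1 = 2, A_2 = 1, A_3 = 1, A_4 = 2, A_5 = 1. Minimum distance d = 1.

Enumerate all 2^3 = 8 messages m ∈ F_2^3.
For each, compute codeword c = mG in F_2^5, then tally its weight.
  m = 000 → c = 00000, weight = 0.
  m = 100 → c = 10100, weight = 2.
  m = 010 → c = 10000, weight = 1.
  m = 110 → c = 00100, weight = 1.
  m = 001 → c = 11011, weight = 4.
  m = 101 → c = 01111, weight = 4.
  m = 011 → c = 01011, weight = 3.
  m = 111 → c = 11111, weight = 5.
Tally weights:
  weight 0: 1 codewords.
  weight 1: 2 codewords.
  weight 2: 1 codewords.
  weight 3: 1 codewords.
  weight 4: 2 codewords.
  weight 5: 1 codewords.
Minimum distance d = smallest w > 0 with A_w > 0 = 1.
Sanity: Σ A_w = 8 = 2^3 = 8 ✓.


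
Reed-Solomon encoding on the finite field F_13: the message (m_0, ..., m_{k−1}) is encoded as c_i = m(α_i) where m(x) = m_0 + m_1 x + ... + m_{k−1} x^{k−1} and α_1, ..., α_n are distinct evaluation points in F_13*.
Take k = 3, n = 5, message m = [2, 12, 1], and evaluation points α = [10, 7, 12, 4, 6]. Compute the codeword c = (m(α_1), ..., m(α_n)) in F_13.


c = [1, 5, 4, 1, 6]

Message polynomial: m(x) = 2 + 12·x + 1·x^2 (mod 13).
For each evaluation point α_i, compute m(α_i) mod 13:
  α_1 = 10: Horner steps 1 → 9 → 1, so m(10) = 1.
  α_2 = 7: Horner steps 1 → 6 → 5, so m(7) = 5.
  α_3 = 12: Horner steps 1 → 11 → 4, so m(12) = 4.
  α_4 = 4: Horner steps 1 → 3 → 1, so m(4) = 1.
  α_5 = 6: Horner steps 1 → 5 → 6, so m(6) = 6.
Codeword c = [1, 5, 4, 1, 6] ∈ F_13^5.


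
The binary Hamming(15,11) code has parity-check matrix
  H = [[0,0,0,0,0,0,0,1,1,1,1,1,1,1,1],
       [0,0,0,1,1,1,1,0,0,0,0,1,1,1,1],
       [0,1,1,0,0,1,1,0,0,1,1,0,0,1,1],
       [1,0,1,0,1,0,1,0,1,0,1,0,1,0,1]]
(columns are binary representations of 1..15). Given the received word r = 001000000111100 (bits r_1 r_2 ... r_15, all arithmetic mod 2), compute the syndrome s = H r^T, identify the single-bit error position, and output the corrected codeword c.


s = (0, 0, 1, 1)^T, error position = 3, corrected codeword c = 000000000111100

Compute s = H r^T mod 2 one row at a time:
  s_1 = 0 + 0 + 1 + 1 + 1 + 1 + 0 + 0 = 4 ≡ 0 (mod 2).
  s_2 = 0 + 0 + 0 + 0 + 1 + 1 + 0 + 0 = 2 ≡ 0 (mod 2).
  s_3 = 0 + 1 + 0 + 0 + 1 + 1 + 0 + 0 = 3 ≡ 1 (mod 2).
  s_4 = 0 + 1 + 0 + 0 + 0 + 1 + 1 + 0 = 3 ≡ 1 (mod 2).
s = (0, 0, 1, 1)^T — this equals column 3 of H (binary 0011), so error is at position 3.
Correct: flip bit 3 of r = 001000000111100 to get c = 000000000111100.


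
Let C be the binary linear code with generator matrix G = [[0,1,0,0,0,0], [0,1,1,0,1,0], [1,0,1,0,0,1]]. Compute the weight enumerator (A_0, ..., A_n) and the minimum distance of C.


Weight distribution: A_0 = 1, A_1 = 1, A_2 = 1, A_3 = 3, A_4 = 2. Minimum distance d = 1.

Enumerate all 2^3 = 8 messages m ∈ F_2^3.
For each, compute codeword c = mG in F_2^6, then tally its weight.
  m = 000 → c = 000000, weight = 0.
  m = 100 → c = 010000, weight = 1.
  m = 010 → c = 011010, weight = 3.
  m = 110 → c = 001010, weight = 2.
  m = 001 → c = 101001, weight = 3.
  m = 101 → c = 111001, weight = 4.
  m = 011 → c = 110011, weight = 4.
  m = 111 → c = 100011, weight = 3.
Tally weights:
  weight 0: 1 codewords.
  weight 1: 1 codewords.
  weight 2: 1 codewords.
  weight 3: 3 codewords.
  weight 4: 2 codewords.
Minimum distance d = smallest w > 0 with A_w > 0 = 1.
Sanity: Σ A_w = 8 = 2^3 = 8 ✓.


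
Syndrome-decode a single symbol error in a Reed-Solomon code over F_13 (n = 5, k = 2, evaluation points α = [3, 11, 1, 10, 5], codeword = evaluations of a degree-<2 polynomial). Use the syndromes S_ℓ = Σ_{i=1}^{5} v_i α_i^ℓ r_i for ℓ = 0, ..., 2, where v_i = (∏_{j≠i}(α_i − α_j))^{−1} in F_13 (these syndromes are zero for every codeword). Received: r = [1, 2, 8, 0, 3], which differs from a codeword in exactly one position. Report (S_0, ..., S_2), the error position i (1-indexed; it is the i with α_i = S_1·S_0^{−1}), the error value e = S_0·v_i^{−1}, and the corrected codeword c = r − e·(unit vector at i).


S = (8, 11, 7), error at position 1, error magnitude e = 2, c = [12, 2, 8, 0, 3].

Step 1: column multipliers v_i = (∏_{j≠i}(α_i − α_j))^{−1} mod 13.
  i = 1 (α = 3): (3−11)(3−1)(3−10)(3−5) = (−8)·2·(−7)·(−2) = −224 ≡ 10, so v_1 = 10^{−1} = 4 (mod 13).
  i = 2 (α = 11): (11−3)(11−1)(11−10)(11−5) = 8·10·1·6 = 480 ≡ 12, so v_2 = 12^{−1} = 12 (mod 13).
  i = 3 (α = 1): (1−3)(1−11)(1−10)(1−5) = (−2)·(−10)·(−9)·(−4) = 720 ≡ 5, so v_3 = 5^{−1} = 8 (mod 13).
  i = 4 (α = 10): (10−3)(10−11)(10−1)(10−5) = 7·(−1)·9·5 = −315 ≡ 10, so v_4 = 10^{−1} = 4 (mod 13).
  i = 5 (α = 5): (5−3)(5−11)(5−1)(5−10) = 2·(−6)·4·(−5) = 240 ≡ 6, so v_5 = 6^{−1} = 11 (mod 13).
  v = [4, 12, 8, 4, 11].
Step 2: syndromes of r = [1, 2, 8, 0, 3] (all sums mod 13).
  S_0 = Σ v_i r_i = 4·1 + 12·2 + 8·8 + 4·0 + 11·3 = 125 ≡ 8.
  S_1 = Σ v_i α_i r_i = 4·3·1 + 12·11·2 + 8·1·8 + 4·10·0 + 11·5·3 = 505 ≡ 11.
  α_i^2 mod 13 = [9, 4, 1, 9, 12].
  S_2 = Σ v_i α_i^2 r_i = 4·9·1 + 12·4·2 + 8·1·8 + 4·9·0 + 11·12·3 = 592 ≡ 7.
  S = (8, 11, 7) ≠ 0, so r is not a codeword (an error is present).
Step 3: locate the error. For a single error e at position i, S_ℓ = v_i·e·α_i^ℓ, so α_err = S_1/S_0.
  S_0^{−1} = 8^{−1} = 5 (mod 13), so α_err = 11·5 = 55 ≡ 3 = α_1. Error position i = 1.
  Consistency check: S_2/S_1 = 7·6 = 42 ≡ 3 = α_err ✓ (single-error assumption holds).
Step 4: error magnitude e = S_0/v_1 = S_0·∏_{j≠1}(α_1 − α_j) = 8·10 = 80 ≡ 2 (mod 13).
Step 5: correct position 1: c_1 = r_1 − e = 1 − 2 ≡ 12 (mod 13). Hence c = [12, 2, 8, 0, 3].
  Check: interpolating c through the α_i gives m(x) = 6 + 2·x (degree < 2) with m(α_i) = c_i for every i, so c is indeed a codeword.


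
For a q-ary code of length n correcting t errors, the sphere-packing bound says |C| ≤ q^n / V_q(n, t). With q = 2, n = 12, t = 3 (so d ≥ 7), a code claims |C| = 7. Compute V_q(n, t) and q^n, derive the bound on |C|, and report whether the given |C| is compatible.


V_q(n, t) = 299, q^n = 4096, Hamming bound = 13, |C| = 7 ≤ bound (satisfied).

Step 1: Compute V_q(n, t) = Σ_{j=0}^3 C(n, j) (q−1)^j.
  j = 0: C(12,0)·(1)^0 = 1·1 = 1.
  j = 1: C(12,1)·(1)^1 = 12·1 = 12.
  j = 2: C(12,2)·(1)^2 = 66·1 = 66.
  j = 3: C(12,3)·(1)^3 = 220·1 = 220.
  V_q(n, t) = 1 + 12 + 66 + 220 = 299.
Step 2: q^n = 2^12 = 4096.
Step 3: Hamming bound ⌊q^n / V_q(n,t)⌋ = ⌊4096/299⌋ = 13.
Step 4: Compare |C| = 7 to 13: satisfied.
The claimed |C| lies below the Hamming bound.


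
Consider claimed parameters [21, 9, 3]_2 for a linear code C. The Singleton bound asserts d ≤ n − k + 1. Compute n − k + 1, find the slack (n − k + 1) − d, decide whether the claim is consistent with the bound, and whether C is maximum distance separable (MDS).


Singleton RHS = n − k + 1 = 13, slack = 10, bound satisfied, not MDS.

Singleton bound: d ≤ n − k + 1.
Here n = 21, k = 9, so n − k + 1 = 13.
Given d = 3, check d ≤ 13: YES.
Slack = (n − k + 1) − d = 10.
The code is NOT MDS (slack = 10 > 0).
Description: the claimed parameters are [21, 9, 3]_2; such a code would be non-MDS.


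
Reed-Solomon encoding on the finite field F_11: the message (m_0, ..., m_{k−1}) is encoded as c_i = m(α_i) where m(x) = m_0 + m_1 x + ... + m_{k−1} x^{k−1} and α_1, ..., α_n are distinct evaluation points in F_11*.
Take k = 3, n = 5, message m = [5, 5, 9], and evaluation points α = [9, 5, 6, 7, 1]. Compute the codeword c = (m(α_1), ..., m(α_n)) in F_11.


c = [9, 2, 7, 8, 8]

Message polynomial: m(x) = 5 + 5·x + 9·x^2 (mod 11).
For each evaluation point α_i, compute m(α_i) mod 11:
  α_1 = 9: Horner steps 9 → 9 → 9, so m(9) = 9.
  α_2 = 5: Horner steps 9 → 6 → 2, so m(5) = 2.
  α_3 = 6: Horner steps 9 → 4 → 7, so m(6) = 7.
  α_4 = 7: Horner steps 9 → 2 → 8, so m(7) = 8.
  α_5 = 1: Horner steps 9 → 3 → 8, so m(1) = 8.
Codeword c = [9, 2, 7, 8, 8] ∈ F_11^5.


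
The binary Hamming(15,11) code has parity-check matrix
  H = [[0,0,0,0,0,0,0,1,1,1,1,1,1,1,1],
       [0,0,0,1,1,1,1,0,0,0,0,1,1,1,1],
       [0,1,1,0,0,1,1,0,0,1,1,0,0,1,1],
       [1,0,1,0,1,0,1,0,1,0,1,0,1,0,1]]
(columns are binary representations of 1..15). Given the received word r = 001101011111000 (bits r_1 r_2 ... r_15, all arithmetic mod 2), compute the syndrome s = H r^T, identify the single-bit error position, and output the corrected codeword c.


s = (1, 1, 0, 1)^T, error position = 13, corrected codeword c = 001101011111100

Compute s = H r^T mod 2 one row at a time:
  s_1 = 1 + 1 + 1 + 1 + 1 + 0 + 0 + 0 = 5 ≡ 1 (mod 2).
  s_2 = 1 + 0 + 1 + 0 + 1 + 0 + 0 + 0 = 3 ≡ 1 (mod 2).
  s_3 = 0 + 1 + 1 + 0 + 1 + 1 + 0 + 0 = 4 ≡ 0 (mod 2).
  s_4 = 0 + 1 + 0 + 0 + 1 + 1 + 0 + 0 = 3 ≡ 1 (mod 2).
s = (1, 1, 0, 1)^T — this equals column 13 of H (binary 1101), so error is at position 13.
Correct: flip bit 13 of r = 001101011111000 to get c = 001101011111100.


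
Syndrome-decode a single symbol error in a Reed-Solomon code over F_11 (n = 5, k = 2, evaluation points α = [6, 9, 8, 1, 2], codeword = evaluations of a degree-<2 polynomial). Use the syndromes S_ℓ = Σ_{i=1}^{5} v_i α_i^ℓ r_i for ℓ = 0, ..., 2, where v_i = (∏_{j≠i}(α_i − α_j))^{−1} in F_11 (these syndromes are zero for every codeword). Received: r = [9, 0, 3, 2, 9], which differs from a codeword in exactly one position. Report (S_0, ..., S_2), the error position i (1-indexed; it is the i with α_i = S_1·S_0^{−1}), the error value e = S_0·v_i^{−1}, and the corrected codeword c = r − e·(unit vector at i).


S = (4, 8, 5), error at position 5, error magnitude e = 10, c = [9, 0, 3, 2, 10].

Step 1: column multipliers v_i = (∏_{j≠i}(α_i − α_j))^{−1} mod 11.
  i = 1 (α = 6): (6−9)(6−8)(6−1)(6−2) = (−3)·(−2)·5·4 = 120 ≡ 10, so v_1 = 10^{−1} = 10 (mod 11).
  i = 2 (α = 9): (9−6)(9−8)(9−1)(9−2) = 3·1·8·7 = 168 ≡ 3, so v_2 = 3^{−1} = 4 (mod 11).
  i = 3 (α = 8): (8−6)(8−9)(8−1)(8−2) = 2·(−1)·7·6 = −84 ≡ 4, so v_3 = 4^{−1} = 3 (mod 11).
  i = 4 (α = 1): (1−6)(1−9)(1−8)(1−2) = (−5)·(−8)·(−7)·(−1) = 280 ≡ 5, so v_4 = 5^{−1} = 9 (mod 11).
  i = 5 (α = 2): (2−6)(2−9)(2−8)(2−1) = (−4)·(−7)·(−6)·1 = −168 ≡ 8, so v_5 = 8^{−1} = 7 (mod 11).
  v = [10, 4, 3, 9, 7].
Step 2: syndromes of r = [9, 0, 3, 2, 9] (all sums mod 11).
  S_0 = Σ v_i r_i = 10·9 + 4·0 + 3·3 + 9·2 + 7·9 = 180 ≡ 4.
  S_1 = Σ v_i α_i r_i = 10·6·9 + 4·9·0 + 3·8·3 + 9·1·2 + 7·2·9 = 756 ≡ 8.
  α_i^2 mod 11 = [3, 4, 9, 1, 4].
  S_2 = Σ v_i α_i^2 r_i = 10·3·9 + 4·4·0 + 3·9·3 + 9·1·2 + 7·4·9 = 621 ≡ 5.
  S = (4, 8, 5) ≠ 0, so r is not a codeword (an error is present).
Step 3: locate the error. For a single error e at position i, S_ℓ = v_i·e·α_i^ℓ, so α_err = S_1/S_0.
  S_0^{−1} = 4^{−1} = 3 (mod 11), so α_err = 8·3 = 24 ≡ 2 = α_5. Error position i = 5.
  Consistency check: S_2/S_1 = 5·7 = 35 ≡ 2 = α_err ✓ (single-error assumption holds).
Step 4: error magnitude e = S_0/v_5 = S_0·∏_{j≠5}(α_5 − α_j) = 4·8 = 32 ≡ 10 (mod 11).
Step 5: correct position 5: c_5 = r_5 − e = 9 − 10 ≡ 10 (mod 11). Hence c = [9, 0, 3, 2, 10].
  Check: interpolating c through the α_i gives m(x) = 5 + 8·x (degree < 2) with m(α_i) = c_i for every i, so c is indeed a codeword.
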